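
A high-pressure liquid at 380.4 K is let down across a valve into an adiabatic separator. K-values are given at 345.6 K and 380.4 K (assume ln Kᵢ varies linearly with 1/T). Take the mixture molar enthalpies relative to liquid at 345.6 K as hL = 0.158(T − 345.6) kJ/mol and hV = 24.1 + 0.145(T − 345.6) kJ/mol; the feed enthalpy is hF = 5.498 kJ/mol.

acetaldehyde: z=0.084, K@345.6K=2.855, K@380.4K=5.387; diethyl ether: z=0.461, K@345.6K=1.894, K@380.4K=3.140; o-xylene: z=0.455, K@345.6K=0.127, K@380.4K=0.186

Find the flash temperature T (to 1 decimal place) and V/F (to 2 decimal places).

Adiabatic flash: solve Rachford–Rice at each trial T, then check hF = ψ·hV(T) + (1−ψ)·hL(T).
  T = 345.6 K: K = (2.855, 1.894, 0.127), RR gives ψ = 0.181, H_out = 4.352 kJ/mol
  T = 380.4 K: K = (5.387, 3.140, 0.186), RR gives ψ = 0.478, H_out = 16.808 kJ/mol
  T = 363.0 K: K = (3.982, 2.468, 0.155), RR gives ψ = 0.369, H_out = 11.554 kJ/mol
  T = 354.3 K: K = (3.385, 2.169, 0.141), RR gives ψ = 0.290, H_out = 8.336 kJ/mol
  T = 350.0 K: K = (3.115, 2.030, 0.134), RR gives ψ = 0.241, H_out = 6.492 kJ/mol
  T = 347.8 K: K = (2.983, 1.961, 0.130), RR gives ψ = 0.212, H_out = 5.459 kJ/mol
Linear interpolation between T = 347.8 (H_out = 5.459) and T = 350.0 (H_out = 6.492) on hF = 5.498 gives T ≈ 347.9 K, at which ψ = 0.21.

T = 347.9 K, V/F = 0.21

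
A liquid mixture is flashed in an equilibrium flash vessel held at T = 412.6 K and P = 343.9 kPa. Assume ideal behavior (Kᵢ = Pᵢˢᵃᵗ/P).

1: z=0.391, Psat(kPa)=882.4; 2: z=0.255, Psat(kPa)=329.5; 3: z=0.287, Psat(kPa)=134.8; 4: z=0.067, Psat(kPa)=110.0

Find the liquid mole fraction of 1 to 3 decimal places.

x_1 = 0.215

Raoult's law: Kᵢ = Pᵢˢᵃᵗ/P = Pᵢˢᵃᵗ/343.9.
  K_1 = 882.4/343.9 = 2.56586, K_2 = 329.5/343.9 = 0.95813, K_3 = 134.8/343.9 = 0.39197, K_4 = 110.0/343.9 = 0.31986
Material balance + equilibrium reduce to Σ zᵢ(Kᵢ−1)/(1+β(Kᵢ−1)) = 0.
g(0) = ΣzᵢKᵢ − 1 = 0.382 and g(1) = 1 − Σzᵢ/Kᵢ = -0.360, so a root lies in (0, 1).
Iterate (Newton) starting at β = 0.41:
  β = 0.410: g = 0.0664, g' = -0.604 → β = 0.520
  β = 0.520: g = 0.0009, g' = -0.593 → β = 0.521
Converged at β = 0.521.
Compositions from xᵢ = zᵢ/(1+β(Kᵢ−1)), yᵢ = Kᵢxᵢ:
  1: x = 0.215, y = 0.552
  2: x = 0.261, y = 0.250
  3: x = 0.420, y = 0.165
  4: x = 0.104, y = 0.033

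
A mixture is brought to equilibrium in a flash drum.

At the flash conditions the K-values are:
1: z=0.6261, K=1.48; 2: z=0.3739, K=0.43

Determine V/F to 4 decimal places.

Material balance + equilibrium reduce to Σ zᵢ(Kᵢ−1)/(1+V/F(Kᵢ−1)) = 0.
Feasibility: ΣzᵢKᵢ = 1.0874, Σzᵢ/Kᵢ = 1.2926 — both > 1, two phases present.
Binary case is linear: z₁(K₁−1)(1+V/F(K₂−1)) + z₂(K₂−1)(1+V/F(K₁−1)) = 0
⇒ V/F = [z₁(K₁−1)+z₂(K₂−1)] / [−(K₁−1)(K₂−1)] = 0.08740/0.27360 = 0.3195

V/F = 0.3195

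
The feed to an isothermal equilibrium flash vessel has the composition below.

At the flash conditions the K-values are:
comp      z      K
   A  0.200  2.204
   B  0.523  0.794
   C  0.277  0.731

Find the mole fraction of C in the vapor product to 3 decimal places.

y_C = 0.215

Material balance + equilibrium reduce to Σ zᵢ(Kᵢ−1)/(1+ψ(Kᵢ−1)) = 0.
Check two-phase: ΣzᵢKᵢ = 1.059 > 1 and Σzᵢ/Kᵢ = 1.128 > 1, so g(0) = 0.059 > 0 and g(1) = -0.128 < 0.
Iterate (Newton) starting at ψ = 0.5:
  ψ = 0.500: g = -0.0559, g' = -0.167 → ψ = 0.166
  ψ = 0.166: g = 0.0112, g' = -0.247 → ψ = 0.211
  ψ = 0.211: g = 0.0004, g' = -0.231 → ψ = 0.213
Converged at ψ = 0.213.
Compositions from xᵢ = zᵢ/(1+ψ(Kᵢ−1)), yᵢ = Kᵢxᵢ:
  A: x = 0.159, y = 0.351
  B: x = 0.547, y = 0.434
  C: x = 0.294, y = 0.215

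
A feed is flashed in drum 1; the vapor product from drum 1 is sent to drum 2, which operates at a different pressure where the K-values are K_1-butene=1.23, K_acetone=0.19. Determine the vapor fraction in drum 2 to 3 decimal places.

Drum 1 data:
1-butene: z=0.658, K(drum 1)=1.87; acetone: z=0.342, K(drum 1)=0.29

Drum 1:
Let ψ₁ = V/F and solve Σ zᵢ(Kᵢ−1)/(1+ψ₁(Kᵢ−1)) = 0.
Feasibility: ΣzᵢKᵢ = 1.330, Σzᵢ/Kᵢ = 1.531 — both > 1, two phases present.
Binary case is linear: z₁(K₁−1)(1+ψ₁(K₂−1)) + z₂(K₂−1)(1+ψ₁(K₁−1)) = 0
⇒ ψ₁ = [z₁(K₁−1)+z₂(K₂−1)] / [−(K₁−1)(K₂−1)] = 0.3296/0.6177 = 0.534
Drum-1 compositions:
  1-butene: x = 0.449, y = 0.840
  acetone: x = 0.551, y = 0.160
Drum-2 feed = drum-1 vapor: z₂ = (0.8403, 0.1597).
Drum 2:
Let ψ₂ = V/F and solve Σ zᵢ(Kᵢ−1)/(1+ψ₂(Kᵢ−1)) = 0.
Feasibility: ΣzᵢKᵢ = 1.064, Σzᵢ/Kᵢ = 1.524 — both > 1, two phases present.
Iterate (Newton) starting at ψ₂ = 0.5:
  ψ₂ = 0.500: g = -0.0440, g' = -0.332 → ψ₂ = 0.367
  ψ₂ = 0.367: g = -0.0059, g' = -0.250 → ψ₂ = 0.344
  ψ₂ = 0.344: g = -0.0001, g' = -0.239 → ψ₂ = 0.343
Converged at ψ₂ = 0.343.
  1-butene: x = 0.779, y = 0.958
  acetone: x = 0.221, y = 0.042

V/F (drum 2) = 0.343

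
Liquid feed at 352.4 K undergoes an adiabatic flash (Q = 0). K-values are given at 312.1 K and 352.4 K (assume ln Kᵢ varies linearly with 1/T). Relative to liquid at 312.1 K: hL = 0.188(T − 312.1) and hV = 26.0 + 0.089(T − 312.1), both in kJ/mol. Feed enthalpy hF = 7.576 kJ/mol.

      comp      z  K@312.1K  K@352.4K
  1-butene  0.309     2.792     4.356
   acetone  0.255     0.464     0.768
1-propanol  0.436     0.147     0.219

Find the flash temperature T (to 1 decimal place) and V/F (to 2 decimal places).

T = 330.0 K, V/F = 0.17

Adiabatic flash: solve Rachford–Rice at each trial T, then check hF = ψ·hV(T) + (1−ψ)·hL(T).
  T = 312.1 K: K = (2.792, 0.464, 0.147), RR gives ψ = 0.034, H_out = 0.878 kJ/mol
  T = 352.4 K: K = (4.356, 0.768, 0.219), RR gives ψ = 0.306, H_out = 14.320 kJ/mol
  T = 332.2 K: K = (3.533, 0.606, 0.182), RR gives ψ = 0.188, H_out = 8.290 kJ/mol
  T = 322.1 K: K = (3.150, 0.532, 0.164), RR gives ψ = 0.117, H_out = 4.816 kJ/mol
  T = 327.1 K: K = (3.337, 0.568, 0.172), RR gives ψ = 0.154, H_out = 6.587 kJ/mol
  T = 329.6 K: K = (3.432, 0.586, 0.177), RR gives ψ = 0.171, H_out = 7.433 kJ/mol
  T = 330.9 K: K = (3.482, 0.596, 0.179), RR gives ψ = 0.179, H_out = 7.865 kJ/mol
Linear interpolation between T = 329.6 (H_out = 7.433) and T = 330.9 (H_out = 7.865) on hF = 7.576 gives T ≈ 330.0 K, at which ψ = 0.17.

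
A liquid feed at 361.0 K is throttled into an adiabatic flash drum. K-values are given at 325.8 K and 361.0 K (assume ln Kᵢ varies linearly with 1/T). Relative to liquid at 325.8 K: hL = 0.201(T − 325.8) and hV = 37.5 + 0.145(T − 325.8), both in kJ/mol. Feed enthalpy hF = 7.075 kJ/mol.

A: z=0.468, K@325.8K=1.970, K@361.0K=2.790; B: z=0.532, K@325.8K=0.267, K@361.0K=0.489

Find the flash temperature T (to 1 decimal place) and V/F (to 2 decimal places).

T = 330.5 K, V/F = 0.16

Adiabatic flash: solve Rachford–Rice at each trial T, then check hF = ψ·hV(T) + (1−ψ)·hL(T).
  T = 325.8 K: K = (1.970, 0.267), RR gives ψ = 0.090, H_out = 3.376 kJ/mol
  T = 361.0 K: K = (2.790, 0.489), RR gives ψ = 0.619, H_out = 29.055 kJ/mol
  T = 343.4 K: K = (2.365, 0.367), RR gives ψ = 0.350, H_out = 16.306 kJ/mol
  T = 334.6 K: K = (2.164, 0.314), RR gives ψ = 0.225, H_out = 10.112 kJ/mol
  T = 330.2 K: K = (2.066, 0.290), RR gives ψ = 0.160, H_out = 6.848 kJ/mol
  T = 332.4 K: K = (2.115, 0.302), RR gives ψ = 0.193, H_out = 8.501 kJ/mol
Linear interpolation between T = 330.2 (H_out = 6.848) and T = 332.4 (H_out = 8.501) on hF = 7.075 gives T ≈ 330.5 K, at which ψ = 0.16.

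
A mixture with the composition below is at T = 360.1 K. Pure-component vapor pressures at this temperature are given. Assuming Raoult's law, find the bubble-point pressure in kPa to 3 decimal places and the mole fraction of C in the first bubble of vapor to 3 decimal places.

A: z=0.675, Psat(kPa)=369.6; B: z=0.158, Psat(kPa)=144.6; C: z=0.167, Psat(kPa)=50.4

At the bubble point ψ → 0, so ΣzᵢKᵢ = 1 with Kᵢ = Pᵢˢᵃᵗ/P ⇒ P = ΣzᵢPᵢˢᵃᵗ.
P = 0.675·369.6 + 0.158·144.6 + 0.167·50.4 = 280.744 kPa
yᵢ = zᵢPᵢˢᵃᵗ/P ⇒ y_C = 0.167·50.4/280.744 = 0.030

Pbub = 280.744 kPa, y_C = 0.030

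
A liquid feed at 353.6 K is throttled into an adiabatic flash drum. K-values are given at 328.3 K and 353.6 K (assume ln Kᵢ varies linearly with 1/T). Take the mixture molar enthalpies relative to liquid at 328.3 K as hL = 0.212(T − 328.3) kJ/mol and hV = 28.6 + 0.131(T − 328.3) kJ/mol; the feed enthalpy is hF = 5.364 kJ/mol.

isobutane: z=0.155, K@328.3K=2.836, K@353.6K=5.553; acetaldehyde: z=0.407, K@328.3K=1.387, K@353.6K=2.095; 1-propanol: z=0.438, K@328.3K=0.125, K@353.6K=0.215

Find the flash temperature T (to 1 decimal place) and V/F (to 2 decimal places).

T = 332.5 K, V/F = 0.16

Adiabatic flash: solve Rachford–Rice at each trial T, then check hF = ψ·hV(T) + (1−ψ)·hL(T).
  T = 328.3 K: K = (2.836, 1.387, 0.125), RR gives ψ = 0.067, H_out = 1.910 kJ/mol
  T = 353.6 K: K = (5.553, 2.095, 0.215), RR gives ψ = 0.449, H_out = 17.276 kJ/mol
  T = 341.0 K: K = (4.024, 1.719, 0.166), RR gives ψ = 0.299, H_out = 10.941 kJ/mol
  T = 334.6 K: K = (3.385, 1.546, 0.144), RR gives ψ = 0.198, H_out = 6.905 kJ/mol
  T = 331.5 K: K = (3.105, 1.466, 0.134), RR gives ψ = 0.139, H_out = 4.610 kJ/mol
  T = 333.1 K: K = (3.247, 1.507, 0.139), RR gives ψ = 0.171, H_out = 5.829 kJ/mol
Linear interpolation between T = 331.5 (H_out = 4.610) and T = 333.1 (H_out = 5.829) on hF = 5.364 gives T ≈ 332.5 K, at which ψ = 0.16.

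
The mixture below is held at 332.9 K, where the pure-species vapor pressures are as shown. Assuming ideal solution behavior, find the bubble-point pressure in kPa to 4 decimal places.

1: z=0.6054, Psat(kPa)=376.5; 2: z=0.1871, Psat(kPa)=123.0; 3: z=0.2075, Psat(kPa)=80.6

At the bubble point ψ → 0, so ΣzᵢKᵢ = 1 with Kᵢ = Pᵢˢᵃᵗ/P ⇒ P = ΣzᵢPᵢˢᵃᵗ.
P = 0.6054·376.5 + 0.1871·123.0 + 0.2075·80.6 = 267.6709 kPa

Pbub = 267.6709 kPa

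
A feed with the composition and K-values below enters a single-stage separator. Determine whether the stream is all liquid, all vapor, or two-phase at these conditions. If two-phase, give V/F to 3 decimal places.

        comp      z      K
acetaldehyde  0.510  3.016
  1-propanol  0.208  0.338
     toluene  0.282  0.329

two-phase, V/F = 0.521

ΣzᵢKᵢ = 1.701; Σzᵢ/Kᵢ = 1.642.
Both exceed 1, so a two-phase solution exists.
Material balance + equilibrium reduce to Σ zᵢ(Kᵢ−1)/(1+ψ(Kᵢ−1)) = 0.
Newton iteration, ψ⁰ = 0.68:
  ψ = 0.680: g = -0.1648, g' = -1.100 → ψ = 0.530
  ψ = 0.530: g = -0.0089, g' = -1.007 → ψ = 0.521
Converged at ψ = 0.521.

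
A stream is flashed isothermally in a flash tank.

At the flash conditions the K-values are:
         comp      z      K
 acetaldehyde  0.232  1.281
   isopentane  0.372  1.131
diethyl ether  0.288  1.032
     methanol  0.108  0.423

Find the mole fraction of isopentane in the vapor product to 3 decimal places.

y_isopentane = 0.384

Let ψ = V/F and solve Σ zᵢ(Kᵢ−1)/(1+ψ(Kᵢ−1)) = 0.
Check two-phase: ΣzᵢKᵢ = 1.061 > 1 and Σzᵢ/Kᵢ = 1.044 > 1, so g(0) = 0.061 > 0 and g(1) = -0.044 < 0.
Newton iteration, ψ⁰ = 0.5:
  ψ = 0.500: g = 0.0244, g' = -0.091 → ψ = 0.768
  ψ = 0.768: g = -0.0050, g' = -0.134 → ψ = 0.731
  ψ = 0.731: g = -0.0002, g' = -0.126 → ψ = 0.729
Converged at ψ = 0.729.
Compositions from xᵢ = zᵢ/(1+ψ(Kᵢ−1)), yᵢ = Kᵢxᵢ:
  acetaldehyde: x = 0.193, y = 0.247
  isopentane: x = 0.340, y = 0.384
  diethyl ether: x = 0.281, y = 0.290
  methanol: x = 0.186, y = 0.079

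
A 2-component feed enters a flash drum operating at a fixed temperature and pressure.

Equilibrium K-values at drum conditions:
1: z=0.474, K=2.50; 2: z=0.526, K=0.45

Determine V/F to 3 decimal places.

Material balance + equilibrium reduce to Σ zᵢ(Kᵢ−1)/(1+V/F(Kᵢ−1)) = 0.
g(0) = ΣzᵢKᵢ − 1 = 0.422 and g(1) = 1 − Σzᵢ/Kᵢ = -0.358, so a root lies in (0, 1).
Newton iteration, V/F⁰ = 0.5:
  V/F = 0.500: g = 0.0073, g' = -0.651 → V/F = 0.511
Converged at V/F = 0.511.

V/F = 0.511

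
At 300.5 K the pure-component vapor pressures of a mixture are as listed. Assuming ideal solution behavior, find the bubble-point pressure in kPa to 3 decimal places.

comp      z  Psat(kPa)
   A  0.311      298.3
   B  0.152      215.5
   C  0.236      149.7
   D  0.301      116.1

At the bubble point ψ → 0, so ΣzᵢKᵢ = 1 with Kᵢ = Pᵢˢᵃᵗ/P ⇒ P = ΣzᵢPᵢˢᵃᵗ.
P = 0.311·298.3 + 0.152·215.5 + 0.236·149.7 + 0.301·116.1 = 195.803 kPa

Pbub = 195.803 kPa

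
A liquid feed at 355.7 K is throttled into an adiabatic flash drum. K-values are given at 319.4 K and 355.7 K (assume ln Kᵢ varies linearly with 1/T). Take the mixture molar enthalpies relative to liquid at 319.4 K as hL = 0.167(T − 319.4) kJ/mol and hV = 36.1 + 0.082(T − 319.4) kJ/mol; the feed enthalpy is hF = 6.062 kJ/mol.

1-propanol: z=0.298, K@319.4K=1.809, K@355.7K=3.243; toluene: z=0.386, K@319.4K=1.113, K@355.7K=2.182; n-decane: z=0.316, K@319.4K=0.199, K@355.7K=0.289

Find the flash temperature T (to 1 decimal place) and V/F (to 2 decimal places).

Adiabatic flash: solve Rachford–Rice at each trial T, then check hF = ψ·hV(T) + (1−ψ)·hL(T).
  T = 319.4 K: K = (1.809, 1.113, 0.199), RR gives ψ = 0.078, H_out = 2.818 kJ/mol
  T = 355.7 K: K = (3.243, 2.182, 0.289), RR gives ψ = 0.759, H_out = 31.114 kJ/mol
  T = 337.5 K: K = (2.458, 1.585, 0.242), RR gives ψ = 0.552, H_out = 22.092 kJ/mol
  T = 328.4 K: K = (2.116, 1.334, 0.220), RR gives ψ = 0.376, H_out = 14.782 kJ/mol
  T = 323.9 K: K = (1.959, 1.220, 0.209), RR gives ψ = 0.249, H_out = 9.644 kJ/mol
  T = 321.6 K: K = (1.881, 1.164, 0.204), RR gives ψ = 0.168, H_out = 6.411 kJ/mol
Linear interpolation between T = 319.4 (H_out = 2.818) and T = 321.6 (H_out = 6.411) on hF = 6.062 gives T ≈ 321.4 K, at which ψ = 0.16.

T = 321.4 K, V/F = 0.16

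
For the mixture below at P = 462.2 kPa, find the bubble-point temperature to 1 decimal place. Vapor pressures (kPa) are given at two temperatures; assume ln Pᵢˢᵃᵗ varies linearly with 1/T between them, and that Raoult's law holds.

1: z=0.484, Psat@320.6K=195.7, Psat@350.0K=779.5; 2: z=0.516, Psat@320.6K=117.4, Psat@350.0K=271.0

Bubble-point temperature: ΣzᵢPᵢˢᵃᵗ(T) = P. Interpolate ln Pᵢˢᵃᵗ = aᵢ + bᵢ/T.
  T = 320.6 K: ΣzᵢPᵢˢᵃᵗ = 155.30 kPa
  T = 350.0 K: ΣzᵢPᵢˢᵃᵗ = 517.11 kPa
  T = 335.3 K: ΣzᵢPᵢˢᵃᵗ = 288.59 kPa
  T = 342.6 K: ΣzᵢPᵢˢᵃᵗ = 387.28 kPa
  T = 346.3 K: ΣzᵢPᵢˢᵃᵗ = 448.02 kPa
  T = 348.1 K: ΣzᵢPᵢˢᵃᵗ = 480.53 kPa
Interpolating between 346.3 K and 348.1 K gives T ≈ 347.1 K.

T = 347.1 K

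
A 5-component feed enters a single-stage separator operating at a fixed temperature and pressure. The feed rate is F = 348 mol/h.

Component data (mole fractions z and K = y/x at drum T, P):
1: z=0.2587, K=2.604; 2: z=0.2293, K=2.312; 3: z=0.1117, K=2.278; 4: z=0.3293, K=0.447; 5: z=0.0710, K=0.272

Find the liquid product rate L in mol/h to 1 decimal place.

Let ψ = V/F and solve Σ zᵢ(Kᵢ−1)/(1+ψ(Kᵢ−1)) = 0.
g(0) = ΣzᵢKᵢ − 1 = 0.6248 and g(1) = 1 − Σzᵢ/Kᵢ = -0.2453, so a root lies in (0, 1).
Newton iteration, ψ⁰ = 0.6:
  ψ = 0.6000: g = 0.09628, g' = -0.6990 → ψ = 0.7377
  ψ = 0.7377: g = -0.00283, g' = -0.7528 → ψ = 0.7340
Converged at ψ = 0.7340.
Then V = ψ·F = 0.7340·348 = 255.4 mol/h and L = F − V = 92.6 mol/h.

L = 92.6 mol/h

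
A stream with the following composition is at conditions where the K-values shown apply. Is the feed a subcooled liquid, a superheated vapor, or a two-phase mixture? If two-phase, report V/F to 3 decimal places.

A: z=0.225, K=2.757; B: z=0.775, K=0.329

ΣzᵢKᵢ = 0.875; Σzᵢ/Kᵢ = 2.437.
Since ΣzᵢKᵢ < 1 the mixture is below its bubble point — single liquid phase.

subcooled liquid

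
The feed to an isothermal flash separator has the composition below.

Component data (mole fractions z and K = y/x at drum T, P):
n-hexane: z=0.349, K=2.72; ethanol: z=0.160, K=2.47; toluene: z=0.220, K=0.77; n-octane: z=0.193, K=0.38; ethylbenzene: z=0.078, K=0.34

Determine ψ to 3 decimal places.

Iterate (Newton) starting at ψ = 0.4:
  ψ = 0.400: g = 0.2189, g' = -0.707 → ψ = 0.709
  ψ = 0.709: g = 0.0146, g' = -0.666 → ψ = 0.731
Converged at ψ = 0.731.

ψ = 0.731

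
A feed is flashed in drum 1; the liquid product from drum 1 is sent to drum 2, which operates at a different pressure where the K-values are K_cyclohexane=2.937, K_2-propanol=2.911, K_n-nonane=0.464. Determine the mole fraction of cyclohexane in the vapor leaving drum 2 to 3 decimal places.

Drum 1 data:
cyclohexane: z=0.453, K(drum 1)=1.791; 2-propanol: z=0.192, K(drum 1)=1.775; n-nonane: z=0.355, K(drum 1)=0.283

y_cyclohexane (drum 2) = 0.447

Drum 1:
Let ψ₁ = V/F and solve Σ zᵢ(Kᵢ−1)/(1+ψ₁(Kᵢ−1)) = 0.
Feasibility: ΣzᵢKᵢ = 1.253, Σzᵢ/Kᵢ = 1.616 — both > 1, two phases present.
Newton–Raphson from ψ₁ = 0.44:
  ψ₁ = 0.440: g = 0.0049, g' = -0.610 → ψ₁ = 0.448
Converged at ψ₁ = 0.448.
Drum-1 compositions:
  cyclohexane: x = 0.334, y = 0.599
  2-propanol: x = 0.143, y = 0.253
  n-nonane: x = 0.523, y = 0.148
Drum-2 feed = drum-1 liquid: z₂ = (0.3345, 0.1425, 0.5230).
Drum 2:
Let ψ₂ = V/F and solve Σ zᵢ(Kᵢ−1)/(1+ψ₂(Kᵢ−1)) = 0.
Feasibility: ΣzᵢKᵢ = 1.640, Σzᵢ/Kᵢ = 1.290 — both > 1, two phases present.
Newton–Raphson from ψ₂ = 0.5:
  ψ₂ = 0.500: g = 0.0854, g' = -0.740 → ψ₂ = 0.615
  ψ₂ = 0.615: g = 0.0024, g' = -0.706 → ψ₂ = 0.619
Converged at ψ₂ = 0.619.
  cyclohexane: x = 0.152, y = 0.447
  2-propanol: x = 0.065, y = 0.190
  n-nonane: x = 0.783, y = 0.363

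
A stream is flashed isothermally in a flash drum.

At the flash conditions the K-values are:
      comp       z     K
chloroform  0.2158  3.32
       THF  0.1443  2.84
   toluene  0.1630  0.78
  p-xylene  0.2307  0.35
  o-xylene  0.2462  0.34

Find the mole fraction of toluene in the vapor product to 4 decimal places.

Let β = V/F and solve Σ zᵢ(Kᵢ−1)/(1+β(Kᵢ−1)) = 0.
Feasibility: ΣzᵢKᵢ = 1.4179, Σzᵢ/Kᵢ = 1.7080 — both > 1, two phases present.
Iterate (Newton) starting at β = 0.5:
  β = 0.5000: g = -0.13490, g' = -0.8443 → β = 0.3402
  β = 0.3402: g = 0.00226, g' = -0.8958 → β = 0.3427
Converged at β = 0.3427.
Compositions from xᵢ = zᵢ/(1+β(Kᵢ−1)), yᵢ = Kᵢxᵢ:
  chloroform: x = 0.1202, y = 0.3991
  THF: x = 0.0885, y = 0.2513
  toluene: x = 0.1763, y = 0.1375
  p-xylene: x = 0.2968, y = 0.1039
  o-xylene: x = 0.3182, y = 0.1082

y_toluene = 0.1375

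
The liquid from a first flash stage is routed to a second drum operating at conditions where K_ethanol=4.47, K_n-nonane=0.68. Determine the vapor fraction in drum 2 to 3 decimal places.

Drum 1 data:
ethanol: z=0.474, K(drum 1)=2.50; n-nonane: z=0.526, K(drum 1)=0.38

V/F (drum 2) = 0.710

Drum 1:
Material balance + equilibrium reduce to Σ zᵢ(Kᵢ−1)/(1+ψ₁(Kᵢ−1)) = 0.
g(0) = ΣzᵢKᵢ − 1 = 0.385 and g(1) = 1 − Σzᵢ/Kᵢ = -0.574, so a root lies in (0, 1).
Newton–Raphson from ψ₁ = 0.53:
  ψ₁ = 0.530: g = -0.0896, g' = -0.780 → ψ₁ = 0.415
  ψ₁ = 0.415: g = -0.0009, g' = -0.772 → ψ₁ = 0.414
Converged at ψ₁ = 0.414.
Drum-1 compositions:
  ethanol: x = 0.292, y = 0.731
  n-nonane: x = 0.708, y = 0.269
Drum-2 feed = drum-1 liquid: z₂ = (0.2925, 0.7075).
Drum 2:
Material balance + equilibrium reduce to Σ zᵢ(Kᵢ−1)/(1+ψ₂(Kᵢ−1)) = 0.
Check two-phase: ΣzᵢKᵢ = 1.788 > 1 and Σzᵢ/Kᵢ = 1.106 > 1, so g(0) = 0.788 > 0 and g(1) = -0.106 < 0.
Binary case is linear: z₁(K₁−1)(1+ψ₂(K₂−1)) + z₂(K₂−1)(1+ψ₂(K₁−1)) = 0
⇒ ψ₂ = [z₁(K₁−1)+z₂(K₂−1)] / [−(K₁−1)(K₂−1)] = 0.7884/1.1104 = 0.710
  ethanol: x = 0.084, y = 0.377
  n-nonane: x = 0.916, y = 0.623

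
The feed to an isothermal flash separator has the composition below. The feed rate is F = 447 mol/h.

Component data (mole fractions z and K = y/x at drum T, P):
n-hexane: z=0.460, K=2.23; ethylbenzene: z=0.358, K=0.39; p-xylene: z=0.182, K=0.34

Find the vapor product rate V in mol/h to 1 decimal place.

Rachford–Rice: g(ψ) = Σ zᵢ(Kᵢ−1)/(1+ψ(Kᵢ−1)) = 0.
g(0) = ΣzᵢKᵢ − 1 = 0.227 and g(1) = 1 − Σzᵢ/Kᵢ = -0.660, so a root lies in (0, 1).
Newton–Raphson from ψ = 0.5:
  ψ = 0.500: g = -0.1432, g' = -0.719 → ψ = 0.301
  ψ = 0.301: g = -0.0044, g' = -0.694 → ψ = 0.295
Converged at ψ = 0.295.
Then V = ψ·F = 0.2946·447 = 131.7 mol/h and L = F − V = 315.3 mol/h.

V = 131.7 mol/h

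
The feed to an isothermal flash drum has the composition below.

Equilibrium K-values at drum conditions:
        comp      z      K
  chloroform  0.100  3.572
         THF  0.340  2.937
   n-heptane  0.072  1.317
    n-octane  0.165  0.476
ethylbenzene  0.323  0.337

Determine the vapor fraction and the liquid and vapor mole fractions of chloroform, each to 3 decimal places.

ψ = 0.534, x_chloroform = 0.042, y_chloroform = 0.150

Material balance + equilibrium reduce to Σ zᵢ(Kᵢ−1)/(1+ψ(Kᵢ−1)) = 0.
Check two-phase: ΣzᵢKᵢ = 1.638 > 1 and Σzᵢ/Kᵢ = 1.504 > 1, so g(0) = 0.638 > 0 and g(1) = -0.504 < 0.
Iterate (Newton) starting at ψ = 0.5:
  ψ = 0.500: g = 0.0293, g' = -0.862 → ψ = 0.534
Converged at ψ = 0.534.
Compositions from xᵢ = zᵢ/(1+ψ(Kᵢ−1)), yᵢ = Kᵢxᵢ:
  chloroform: x = 0.042, y = 0.150
  THF: x = 0.167, y = 0.491
  n-heptane: x = 0.062, y = 0.081
  n-octane: x = 0.229, y = 0.109
  ethylbenzene: x = 0.500, y = 0.169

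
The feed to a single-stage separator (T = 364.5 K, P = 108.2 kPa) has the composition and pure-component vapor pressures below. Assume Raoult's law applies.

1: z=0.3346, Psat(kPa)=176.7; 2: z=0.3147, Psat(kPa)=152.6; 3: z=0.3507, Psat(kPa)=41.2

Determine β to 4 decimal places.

Raoult's law: Kᵢ = Pᵢˢᵃᵗ/P = Pᵢˢᵃᵗ/108.2.
  K_1 = 176.7/108.2 = 1.633087, K_2 = 152.6/108.2 = 1.410351, K_3 = 41.2/108.2 = 0.380776
Let β = V/F and solve Σ zᵢ(Kᵢ−1)/(1+β(Kᵢ−1)) = 0.
Check two-phase: ΣzᵢKᵢ = 1.1238 > 1 and Σzᵢ/Kᵢ = 1.3490 > 1, so g(0) = 0.1238 > 0 and g(1) = -0.3490 < 0.
Newton iteration, β⁰ = 0.5:
  β = 0.5000: g = -0.04650, g' = -0.3960 → β = 0.3826
  β = 0.3826: g = -0.00243, g' = -0.3574 → β = 0.3758
  β = 0.3758: g = -0.00001, g' = -0.3557 → β = 0.3757
Converged at β = 0.3757.

β = 0.3757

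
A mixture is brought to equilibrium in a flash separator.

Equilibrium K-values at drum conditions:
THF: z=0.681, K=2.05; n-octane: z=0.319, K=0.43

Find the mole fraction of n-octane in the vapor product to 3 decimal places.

y_n-octane = 0.279

Material balance + equilibrium reduce to Σ zᵢ(Kᵢ−1)/(1+β(Kᵢ−1)) = 0.
Feasibility: ΣzᵢKᵢ = 1.533, Σzᵢ/Kᵢ = 1.074 — both > 1, two phases present.
Iterate (Newton) starting at β = 0.5:
  β = 0.500: g = 0.2146, g' = -0.526 → β = 0.908
  β = 0.908: g = -0.0110, g' = -0.642 → β = 0.891
Converged at β = 0.891.
Compositions from xᵢ = zᵢ/(1+β(Kᵢ−1)), yᵢ = Kᵢxᵢ:
  THF: x = 0.352, y = 0.721
  n-octane: x = 0.648, y = 0.279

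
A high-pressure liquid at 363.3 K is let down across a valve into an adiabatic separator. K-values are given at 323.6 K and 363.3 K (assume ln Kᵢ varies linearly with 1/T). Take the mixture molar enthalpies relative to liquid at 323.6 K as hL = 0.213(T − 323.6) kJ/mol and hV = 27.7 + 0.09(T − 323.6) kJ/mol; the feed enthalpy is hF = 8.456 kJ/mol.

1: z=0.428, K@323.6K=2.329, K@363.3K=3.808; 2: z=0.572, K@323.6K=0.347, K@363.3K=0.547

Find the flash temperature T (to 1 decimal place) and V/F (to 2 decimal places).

Adiabatic flash: solve Rachford–Rice at each trial T, then check hF = ψ·hV(T) + (1−ψ)·hL(T).
  T = 323.6 K: K = (2.329, 0.347), RR gives ψ = 0.225, H_out = 6.234 kJ/mol
  T = 363.3 K: K = (3.808, 0.547), RR gives ψ = 0.741, H_out = 25.366 kJ/mol
  T = 343.5 K: K = (3.023, 0.442), RR gives ψ = 0.484, H_out = 16.455 kJ/mol
  T = 333.6 K: K = (2.665, 0.393), RR gives ψ = 0.362, H_out = 11.707 kJ/mol
  T = 328.6 K: K = (2.494, 0.370), RR gives ψ = 0.296, H_out = 9.087 kJ/mol
  T = 326.1 K: K = (2.411, 0.358), RR gives ψ = 0.261, H_out = 7.695 kJ/mol
  T = 327.4 K: K = (2.454, 0.364), RR gives ψ = 0.280, H_out = 8.427 kJ/mol
Linear interpolation between T = 327.4 (H_out = 8.427) and T = 328.6 (H_out = 9.087) on hF = 8.456 gives T ≈ 327.5 K, at which ψ = 0.28.

T = 327.5 K, V/F = 0.28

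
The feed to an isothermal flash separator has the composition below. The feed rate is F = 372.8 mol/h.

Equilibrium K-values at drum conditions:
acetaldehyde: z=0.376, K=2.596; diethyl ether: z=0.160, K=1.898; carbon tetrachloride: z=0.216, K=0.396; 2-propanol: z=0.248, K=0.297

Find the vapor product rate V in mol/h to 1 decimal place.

V = 175.9 mol/h

Material balance + equilibrium reduce to Σ zᵢ(Kᵢ−1)/(1+β(Kᵢ−1)) = 0.
Feasibility: ΣzᵢKᵢ = 1.439, Σzᵢ/Kᵢ = 1.610 — both > 1, two phases present.
Newton–Raphson from β = 0.38:
  β = 0.380: g = 0.0734, g' = -0.804 → β = 0.471
  β = 0.471: g = 0.0003, g' = -0.804 → β = 0.472
Converged at β = 0.472.
Then V = β·F = 0.4717·372.8 = 175.9 mol/h and L = F − V = 196.9 mol/h.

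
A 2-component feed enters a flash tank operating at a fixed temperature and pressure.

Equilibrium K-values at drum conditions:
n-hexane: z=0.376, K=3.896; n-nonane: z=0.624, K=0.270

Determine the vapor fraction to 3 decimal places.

ψ = 0.300

Material balance + equilibrium reduce to Σ zᵢ(Kᵢ−1)/(1+ψ(Kᵢ−1)) = 0.
Check two-phase: ΣzᵢKᵢ = 1.633 > 1 and Σzᵢ/Kᵢ = 2.408 > 1, so g(0) = 0.633 > 0 and g(1) = -1.408 < 0.
Iterate (Newton) starting at ψ = 0.47:
  ψ = 0.470: g = -0.2323, g' = -1.336 → ψ = 0.296
  ψ = 0.296: g = 0.0050, g' = -1.455 → ψ = 0.300
Converged at ψ = 0.300.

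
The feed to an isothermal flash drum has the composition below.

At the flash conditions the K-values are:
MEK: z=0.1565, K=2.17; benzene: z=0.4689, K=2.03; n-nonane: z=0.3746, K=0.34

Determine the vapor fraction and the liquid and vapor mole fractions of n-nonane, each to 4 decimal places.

Let ψ = V/F and solve Σ zᵢ(Kᵢ−1)/(1+ψ(Kᵢ−1)) = 0.
g(0) = ΣzᵢKᵢ − 1 = 0.4188 and g(1) = 1 − Σzᵢ/Kᵢ = -0.4049, so a root lies in (0, 1).
Newton–Raphson from ψ = 0.51:
  ψ = 0.5100: g = 0.05863, g' = -0.6686 → ψ = 0.5977
  ψ = 0.5977: g = -0.00161, g' = -0.7098 → ψ = 0.5954
Converged at ψ = 0.5954.
Compositions from xᵢ = zᵢ/(1+ψ(Kᵢ−1)), yᵢ = Kᵢxᵢ:
  MEK: x = 0.0922, y = 0.2002
  benzene: x = 0.2907, y = 0.5900
  n-nonane: x = 0.6171, y = 0.2098

ψ = 0.5954, x_n-nonane = 0.6171, y_n-nonane = 0.2098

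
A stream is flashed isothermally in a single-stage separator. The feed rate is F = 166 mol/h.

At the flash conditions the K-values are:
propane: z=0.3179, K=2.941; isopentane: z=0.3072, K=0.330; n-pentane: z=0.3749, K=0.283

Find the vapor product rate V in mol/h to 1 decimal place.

V = 17.5 mol/h

Material balance + equilibrium reduce to Σ zᵢ(Kᵢ−1)/(1+ψ(Kᵢ−1)) = 0.
g(0) = ΣzᵢKᵢ − 1 = 0.1424 and g(1) = 1 − Σzᵢ/Kᵢ = -1.3637, so a root lies in (0, 1).
Newton–Raphson from ψ = 0.5:
  ψ = 0.5000: g = -0.41539, g' = -1.0886 → ψ = 0.1184
  ψ = 0.1184: g = -0.01559, g' = -1.1847 → ψ = 0.1053
  ψ = 0.1053: g = 0.00017, g' = -1.2109 → ψ = 0.1054
Converged at ψ = 0.1054.
Then V = ψ·F = 0.1054·166 = 17.5 mol/h and L = F − V = 148.5 mol/h.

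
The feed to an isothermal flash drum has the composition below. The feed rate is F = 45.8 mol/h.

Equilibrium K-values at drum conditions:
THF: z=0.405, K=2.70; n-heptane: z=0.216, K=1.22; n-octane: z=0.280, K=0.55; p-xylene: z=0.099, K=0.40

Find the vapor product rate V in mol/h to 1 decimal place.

V = 38.6 mol/h

Material balance + equilibrium reduce to Σ zᵢ(Kᵢ−1)/(1+V/F(Kᵢ−1)) = 0.
Check two-phase: ΣzᵢKᵢ = 1.551 > 1 and Σzᵢ/Kᵢ = 1.084 > 1, so g(0) = 0.551 > 0 and g(1) = -0.084 < 0.
Newton iteration, V/F⁰ = 0.34:
  V/F = 0.340: g = 0.2571, g' = -0.614 → V/F = 0.759
  V/F = 0.759: g = 0.0411, g' = -0.482 → V/F = 0.844
  V/F = 0.844: g = -0.0006, g' = -0.499 → V/F = 0.843
Converged at V/F = 0.843.
Then V = V/F·F = 0.8427·45.8 = 38.6 mol/h and L = F − V = 7.2 mol/h.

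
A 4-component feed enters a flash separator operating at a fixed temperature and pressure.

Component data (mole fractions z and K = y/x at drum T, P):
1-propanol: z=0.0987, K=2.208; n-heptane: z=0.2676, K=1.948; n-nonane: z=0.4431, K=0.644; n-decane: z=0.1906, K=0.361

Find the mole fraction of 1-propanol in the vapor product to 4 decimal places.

Rachford–Rice: g(β) = Σ zᵢ(Kᵢ−1)/(1+β(Kᵢ−1)) = 0.
g(0) = ΣzᵢKᵢ − 1 = 0.0934 and g(1) = 1 − Σzᵢ/Kᵢ = -0.3981, so a root lies in (0, 1).
Newton iteration, β⁰ = 0.52:
  β = 0.5200: g = -0.13283, g' = -0.4214 → β = 0.2048
  β = 0.2048: g = -0.00224, g' = -0.4296 → β = 0.1995
Converged at β = 0.1995.
Compositions from xᵢ = zᵢ/(1+β(Kᵢ−1)), yᵢ = Kᵢxᵢ:
  1-propanol: x = 0.0795, y = 0.1756
  n-heptane: x = 0.2250, y = 0.4384
  n-nonane: x = 0.4770, y = 0.3072
  n-decane: x = 0.2185, y = 0.0789

y_1-propanol = 0.1756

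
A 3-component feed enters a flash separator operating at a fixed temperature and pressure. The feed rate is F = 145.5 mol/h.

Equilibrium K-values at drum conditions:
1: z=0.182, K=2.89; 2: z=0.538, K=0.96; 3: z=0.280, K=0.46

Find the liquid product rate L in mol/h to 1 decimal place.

L = 95.1 mol/h

Material balance + equilibrium reduce to Σ zᵢ(Kᵢ−1)/(1+ψ(Kᵢ−1)) = 0.
Check two-phase: ΣzᵢKᵢ = 1.171 > 1 and Σzᵢ/Kᵢ = 1.232 > 1, so g(0) = 0.171 > 0 and g(1) = -0.232 < 0.
Newton–Raphson from ψ = 0.39:
  ψ = 0.390: g = -0.0154, g' = -0.347 → ψ = 0.346
  ψ = 0.346: g = 0.0003, g' = -0.362 → ψ = 0.347
Converged at ψ = 0.347.
Then V = ψ·F = 0.3466·145.5 = 50.4 mol/h and L = F − V = 95.1 mol/h.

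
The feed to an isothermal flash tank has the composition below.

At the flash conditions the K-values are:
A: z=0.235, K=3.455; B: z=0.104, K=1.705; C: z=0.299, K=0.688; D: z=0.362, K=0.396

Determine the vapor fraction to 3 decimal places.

ψ = 0.332

Rachford–Rice: g(ψ) = Σ zᵢ(Kᵢ−1)/(1+ψ(Kᵢ−1)) = 0.
Check two-phase: ΣzᵢKᵢ = 1.338 > 1 and Σzᵢ/Kᵢ = 1.478 > 1, so g(0) = 0.338 > 0 and g(1) = -0.478 < 0.
Newton–Raphson from ψ = 0.36:
  ψ = 0.360: g = -0.0198, g' = -0.685 → ψ = 0.331
  ψ = 0.331: g = 0.0003, g' = -0.707 → ψ = 0.332
Converged at ψ = 0.332.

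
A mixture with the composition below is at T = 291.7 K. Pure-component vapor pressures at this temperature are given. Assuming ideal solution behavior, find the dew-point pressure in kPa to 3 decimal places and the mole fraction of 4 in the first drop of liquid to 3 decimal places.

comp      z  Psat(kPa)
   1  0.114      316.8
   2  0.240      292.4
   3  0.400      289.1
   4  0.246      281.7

Pdew = 290.908 kPa, x_4 = 0.254

At the dew point ψ → 1, so Σzᵢ/Kᵢ = 1 with Kᵢ = Pᵢˢᵃᵗ/P ⇒ 1/P = Σzᵢ/Pᵢˢᵃᵗ.
1/P = 0.114/316.8 + 0.240/292.4 + 0.400/289.1 + 0.246/281.7 = 0.003438 ⇒ P = 290.908 kPa
xᵢ = zᵢP/Pᵢˢᵃᵗ ⇒ x_4 = 0.246·290.908/281.7 = 0.254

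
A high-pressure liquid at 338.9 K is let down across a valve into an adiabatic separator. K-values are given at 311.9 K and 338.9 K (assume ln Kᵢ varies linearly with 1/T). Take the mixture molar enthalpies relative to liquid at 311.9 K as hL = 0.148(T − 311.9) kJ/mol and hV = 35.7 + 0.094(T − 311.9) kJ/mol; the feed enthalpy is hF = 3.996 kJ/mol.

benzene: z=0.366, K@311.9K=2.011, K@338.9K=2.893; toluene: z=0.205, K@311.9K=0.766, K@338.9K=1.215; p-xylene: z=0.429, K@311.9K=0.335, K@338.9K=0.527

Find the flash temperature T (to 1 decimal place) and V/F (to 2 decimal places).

T = 313.4 K, V/F = 0.11

Adiabatic flash: solve Rachford–Rice at each trial T, then check hF = ψ·hV(T) + (1−ψ)·hL(T).
  T = 311.9 K: K = (2.011, 0.766, 0.335), RR gives ψ = 0.066, H_out = 2.342 kJ/mol
  T = 338.9 K: K = (2.893, 1.215, 0.527), RR gives ψ = 0.771, H_out = 30.405 kJ/mol
  T = 325.4 K: K = (2.430, 0.974, 0.424), RR gives ψ = 0.412, H_out = 16.413 kJ/mol
  T = 318.6 K: K = (2.214, 0.865, 0.378), RR gives ψ = 0.243, H_out = 9.568 kJ/mol
  T = 315.2 K: K = (2.109, 0.814, 0.356), RR gives ψ = 0.155, H_out = 5.997 kJ/mol
  T = 313.5 K: K = (2.058, 0.789, 0.345), RR gives ψ = 0.110, H_out = 4.142 kJ/mol
Linear interpolation between T = 311.9 (H_out = 2.342) and T = 313.5 (H_out = 4.142) on hF = 3.996 gives T ≈ 313.4 K, at which ψ = 0.11.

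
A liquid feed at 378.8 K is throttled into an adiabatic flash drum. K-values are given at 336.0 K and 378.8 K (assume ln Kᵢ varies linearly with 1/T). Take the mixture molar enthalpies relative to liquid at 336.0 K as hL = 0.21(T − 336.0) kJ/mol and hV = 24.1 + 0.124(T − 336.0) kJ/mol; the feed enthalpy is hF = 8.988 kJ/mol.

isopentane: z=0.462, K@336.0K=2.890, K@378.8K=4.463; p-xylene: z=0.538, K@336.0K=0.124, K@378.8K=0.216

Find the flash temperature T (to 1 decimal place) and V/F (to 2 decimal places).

Adiabatic flash: solve Rachford–Rice at each trial T, then check hF = ψ·hV(T) + (1−ψ)·hL(T).
  T = 336.0 K: K = (2.890, 0.124), RR gives ψ = 0.243, H_out = 5.850 kJ/mol
  T = 378.8 K: K = (4.463, 0.216), RR gives ψ = 0.434, H_out = 17.848 kJ/mol
  T = 357.4 K: K = (3.638, 0.166), RR gives ψ = 0.350, H_out = 12.292 kJ/mol
  T = 346.7 K: K = (3.254, 0.144), RR gives ψ = 0.301, H_out = 9.230 kJ/mol
  T = 341.4 K: K = (3.071, 0.134), RR gives ψ = 0.274, H_out = 7.604 kJ/mol
  T = 344.0 K: K = (3.160, 0.139), RR gives ψ = 0.288, H_out = 8.412 kJ/mol
  T = 345.4 K: K = (3.209, 0.142), RR gives ψ = 0.295, H_out = 8.839 kJ/mol
Linear interpolation between T = 345.4 (H_out = 8.839) and T = 346.7 (H_out = 9.230) on hF = 8.988 gives T ≈ 345.9 K, at which ψ = 0.30.

T = 345.9 K, V/F = 0.30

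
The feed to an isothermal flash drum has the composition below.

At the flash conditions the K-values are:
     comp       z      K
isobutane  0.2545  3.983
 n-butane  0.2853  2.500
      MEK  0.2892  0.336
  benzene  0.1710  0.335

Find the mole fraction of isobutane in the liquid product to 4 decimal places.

x_isobutane = 0.0923

Let ψ = V/F and solve Σ zᵢ(Kᵢ−1)/(1+ψ(Kᵢ−1)) = 0.
Feasibility: ΣzᵢKᵢ = 1.8814, Σzᵢ/Kᵢ = 1.5492 — both > 1, two phases present.
Newton–Raphson from ψ = 0.53:
  ψ = 0.5300: g = 0.06064, g' = -1.0231 → ψ = 0.5893
Converged at ψ = 0.5893.
Compositions from xᵢ = zᵢ/(1+ψ(Kᵢ−1)), yᵢ = Kᵢxᵢ:
  isobutane: x = 0.0923, y = 0.3676
  n-butane: x = 0.1514, y = 0.3786
  MEK: x = 0.4751, y = 0.1596
  benzene: x = 0.2812, y = 0.0942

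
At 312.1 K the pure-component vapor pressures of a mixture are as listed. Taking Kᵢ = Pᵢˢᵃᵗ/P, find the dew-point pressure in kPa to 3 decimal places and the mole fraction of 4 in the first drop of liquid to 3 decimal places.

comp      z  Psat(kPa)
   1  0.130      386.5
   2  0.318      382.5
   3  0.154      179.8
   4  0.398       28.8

At the dew point ψ → 1, so Σzᵢ/Kᵢ = 1 with Kᵢ = Pᵢˢᵃᵗ/P ⇒ 1/P = Σzᵢ/Pᵢˢᵃᵗ.
1/P = 0.130/386.5 + 0.318/382.5 + 0.154/179.8 + 0.398/28.8 = 0.015844 ⇒ P = 63.117 kPa
xᵢ = zᵢP/Pᵢˢᵃᵗ ⇒ x_4 = 0.398·63.117/28.8 = 0.872

Pdew = 63.117 kPa, x_4 = 0.872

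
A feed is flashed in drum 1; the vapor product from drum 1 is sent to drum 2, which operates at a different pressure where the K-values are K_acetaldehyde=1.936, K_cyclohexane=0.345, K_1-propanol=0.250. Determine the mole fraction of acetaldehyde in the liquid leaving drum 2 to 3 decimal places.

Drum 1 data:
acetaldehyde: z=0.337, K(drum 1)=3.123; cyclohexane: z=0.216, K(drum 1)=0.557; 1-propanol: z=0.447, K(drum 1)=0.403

Drum 1:
Rachford–Rice: g(ψ₁) = Σ zᵢ(Kᵢ−1)/(1+ψ₁(Kᵢ−1)) = 0.
Check two-phase: ΣzᵢKᵢ = 1.353 > 1 and Σzᵢ/Kᵢ = 1.605 > 1, so g(0) = 0.353 > 0 and g(1) = -0.605 < 0.
Newton iteration, ψ₁⁰ = 0.56:
  ψ₁ = 0.560: g = -0.2013, g' = -0.752 → ψ₁ = 0.292
  ψ₁ = 0.292: g = 0.0084, g' = -0.868 → ψ₁ = 0.302
Converged at ψ₁ = 0.302.
Drum-1 compositions:
  acetaldehyde: x = 0.205, y = 0.641
  cyclohexane: x = 0.249, y = 0.139
  1-propanol: x = 0.545, y = 0.220
Drum-2 feed = drum-1 vapor: z₂ = (0.6414, 0.1389, 0.2197).
Drum 2:
Newton–Raphson from ψ₂ = 0.5:
  ψ₂ = 0.500: g = 0.0100, g' = -0.709 → ψ₂ = 0.514
Converged at ψ₂ = 0.514.
  acetaldehyde: x = 0.433, y = 0.838
  cyclohexane: x = 0.209, y = 0.072
  1-propanol: x = 0.358, y = 0.089

x_acetaldehyde (drum 2) = 0.433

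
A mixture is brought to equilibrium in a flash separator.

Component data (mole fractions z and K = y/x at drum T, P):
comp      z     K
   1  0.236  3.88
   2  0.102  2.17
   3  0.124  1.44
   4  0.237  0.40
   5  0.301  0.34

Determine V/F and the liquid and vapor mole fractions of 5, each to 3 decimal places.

V/F = 0.385, x_5 = 0.404, y_5 = 0.137

Rachford–Rice: g(V/F) = Σ zᵢ(Kᵢ−1)/(1+V/F(Kᵢ−1)) = 0.
Check two-phase: ΣzᵢKᵢ = 1.513 > 1 and Σzᵢ/Kᵢ = 1.672 > 1, so g(0) = 0.513 > 0 and g(1) = -0.672 < 0.
Newton iteration, V/F⁰ = 0.5:
  V/F = 0.500: g = -0.1011, g' = -0.867 → V/F = 0.383
  V/F = 0.383: g = 0.0015, g' = -0.905 → V/F = 0.385
Converged at V/F = 0.385.
Compositions from xᵢ = zᵢ/(1+V/F(Kᵢ−1)), yᵢ = Kᵢxᵢ:
  1: x = 0.112, y = 0.434
  2: x = 0.070, y = 0.153
  3: x = 0.106, y = 0.153
  4: x = 0.308, y = 0.123
  5: x = 0.404, y = 0.137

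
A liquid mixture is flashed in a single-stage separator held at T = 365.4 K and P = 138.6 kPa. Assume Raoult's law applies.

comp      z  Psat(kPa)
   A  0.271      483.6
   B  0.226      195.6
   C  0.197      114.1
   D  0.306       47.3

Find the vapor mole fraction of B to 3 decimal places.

y_B = 0.259

Raoult's law: Kᵢ = Pᵢˢᵃᵗ/P = Pᵢˢᵃᵗ/138.6.
  K_A = 483.6/138.6 = 3.48918, K_B = 195.6/138.6 = 1.41126, K_C = 114.1/138.6 = 0.82323, K_D = 47.3/138.6 = 0.34127
Material balance + equilibrium reduce to Σ zᵢ(Kᵢ−1)/(1+V/F(Kᵢ−1)) = 0.
Check two-phase: ΣzᵢKᵢ = 1.531 > 1 and Σzᵢ/Kᵢ = 1.374 > 1, so g(0) = 0.531 > 0 and g(1) = -0.374 < 0.
Newton–Raphson from V/F = 0.5:
  V/F = 0.500: g = 0.0389, g' = -0.662 → V/F = 0.559
Converged at V/F = 0.559.
Compositions from xᵢ = zᵢ/(1+V/F(Kᵢ−1)), yᵢ = Kᵢxᵢ:
  A: x = 0.113, y = 0.395
  B: x = 0.184, y = 0.259
  C: x = 0.219, y = 0.180
  D: x = 0.484, y = 0.165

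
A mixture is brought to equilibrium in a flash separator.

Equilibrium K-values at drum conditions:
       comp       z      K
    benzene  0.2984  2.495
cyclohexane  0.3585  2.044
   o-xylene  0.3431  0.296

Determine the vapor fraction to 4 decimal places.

ψ = 0.6544

Let ψ = V/F and solve Σ zᵢ(Kᵢ−1)/(1+ψ(Kᵢ−1)) = 0.
Feasibility: ΣzᵢKᵢ = 1.5788, Σzᵢ/Kᵢ = 1.4541 — both > 1, two phases present.
Newton–Raphson from ψ = 0.5:
  ψ = 0.5000: g = 0.12844, g' = -0.7920 → ψ = 0.6622
  ψ = 0.6622: g = -0.00699, g' = -0.9017 → ψ = 0.6544
Converged at ψ = 0.6544.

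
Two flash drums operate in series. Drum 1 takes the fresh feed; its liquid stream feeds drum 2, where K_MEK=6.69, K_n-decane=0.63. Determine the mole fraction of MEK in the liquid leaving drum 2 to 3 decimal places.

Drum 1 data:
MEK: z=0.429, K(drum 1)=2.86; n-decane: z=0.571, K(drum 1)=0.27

x_MEK (drum 2) = 0.061

Drum 1:
Binary case is linear: z₁(K₁−1)(1+ψ₁(K₂−1)) + z₂(K₂−1)(1+ψ₁(K₁−1)) = 0
⇒ ψ₁ = [z₁(K₁−1)+z₂(K₂−1)] / [−(K₁−1)(K₂−1)] = 0.3811/1.3578 = 0.281
Drum-1 compositions:
  MEK: x = 0.282, y = 0.806
  n-decane: x = 0.718, y = 0.194
Drum-2 feed = drum-1 liquid: z₂ = (0.2819, 0.7181).
Drum 2:
Binary case is linear: z₁(K₁−1)(1+ψ₂(K₂−1)) + z₂(K₂−1)(1+ψ₂(K₁−1)) = 0
⇒ ψ₂ = [z₁(K₁−1)+z₂(K₂−1)] / [−(K₁−1)(K₂−1)] = 1.3380/2.1053 = 0.636
  MEK: x = 0.061, y = 0.408
  n-decane: x = 0.939, y = 0.592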